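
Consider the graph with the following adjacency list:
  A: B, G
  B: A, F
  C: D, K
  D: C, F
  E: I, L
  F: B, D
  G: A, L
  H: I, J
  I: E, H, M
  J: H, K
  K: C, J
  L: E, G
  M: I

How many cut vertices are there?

1

Removing I increases the component count from 1 to 2, so I is a cut vertex.
By contrast removing H leaves 1 component; it is not a cut vertex. No other vertex is a cut vertex either.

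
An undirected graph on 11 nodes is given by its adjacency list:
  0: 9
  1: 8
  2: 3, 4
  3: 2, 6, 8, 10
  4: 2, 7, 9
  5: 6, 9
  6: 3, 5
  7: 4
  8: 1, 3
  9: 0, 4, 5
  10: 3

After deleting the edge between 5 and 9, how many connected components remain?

5 and 9 are still connected via 5-6-3-2-4-9, so the component count stays at 1.

1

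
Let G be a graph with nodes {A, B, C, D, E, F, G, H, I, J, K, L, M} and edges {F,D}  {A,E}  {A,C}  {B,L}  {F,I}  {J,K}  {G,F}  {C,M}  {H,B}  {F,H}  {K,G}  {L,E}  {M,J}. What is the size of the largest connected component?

13

Starting from A we can reach A, B, C, D, E, F, G, H, I, J, K, L, M. That is one component of size 13.
The largest has 13 vertices.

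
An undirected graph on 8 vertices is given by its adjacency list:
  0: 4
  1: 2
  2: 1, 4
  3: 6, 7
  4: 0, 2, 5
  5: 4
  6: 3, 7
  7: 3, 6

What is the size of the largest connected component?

5

Starting from 3 we can reach 3, 6, 7. That is one component of size 3.
Starting from 0 we can reach 0, 1, 2, 4, 5. That is one component of size 5.
The largest has 5 vertices.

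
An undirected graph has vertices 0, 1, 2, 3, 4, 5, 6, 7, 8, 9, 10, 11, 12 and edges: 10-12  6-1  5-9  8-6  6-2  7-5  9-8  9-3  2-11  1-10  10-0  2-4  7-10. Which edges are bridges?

0-10, 10-12, 11-2, 2-4, 2-6, 3-9

The edges on the cycle 7-5-9-8-6-1-10-7 are not bridges since each lies on that cycle.
But removing 0-10 disconnects 0 from 10; removing 2-4 disconnects 2 from 4; removing 12-10 disconnects 12 from 10; removing 2-6 disconnects 2 from 6 — these are bridges.
In total 6 edges are bridges.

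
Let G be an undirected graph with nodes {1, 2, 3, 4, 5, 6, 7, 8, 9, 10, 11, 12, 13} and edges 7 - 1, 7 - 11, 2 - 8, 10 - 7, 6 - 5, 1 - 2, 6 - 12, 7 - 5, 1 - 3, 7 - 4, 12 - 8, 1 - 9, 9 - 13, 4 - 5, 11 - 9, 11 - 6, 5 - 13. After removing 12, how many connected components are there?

With 12 gone, the remaining components are: {1, 2, 3, 4, 5, 6, 7, 8, 9, 10, 11, 13}.
That is 1 component.

1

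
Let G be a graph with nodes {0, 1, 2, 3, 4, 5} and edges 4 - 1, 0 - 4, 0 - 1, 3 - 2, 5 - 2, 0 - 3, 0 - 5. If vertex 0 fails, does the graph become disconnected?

Yes

Deleting 0 raises the number of components from 1 to 2, so 0 is a cut vertex.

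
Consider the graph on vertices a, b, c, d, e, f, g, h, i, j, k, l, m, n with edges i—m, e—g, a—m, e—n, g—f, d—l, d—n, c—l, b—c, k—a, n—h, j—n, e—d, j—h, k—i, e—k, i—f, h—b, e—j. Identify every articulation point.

e

Removing e increases the component count from 1 to 2, so e is a cut vertex.
By contrast removing d leaves 1 component; it is not a cut vertex. No other vertex is a cut vertex either.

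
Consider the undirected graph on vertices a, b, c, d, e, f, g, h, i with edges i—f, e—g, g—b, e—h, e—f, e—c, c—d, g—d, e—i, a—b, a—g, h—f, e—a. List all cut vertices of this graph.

Removing e increases the component count from 1 to 2, so e is a cut vertex.
By contrast removing d leaves 1 component; it is not a cut vertex. No other vertex is a cut vertex either.

e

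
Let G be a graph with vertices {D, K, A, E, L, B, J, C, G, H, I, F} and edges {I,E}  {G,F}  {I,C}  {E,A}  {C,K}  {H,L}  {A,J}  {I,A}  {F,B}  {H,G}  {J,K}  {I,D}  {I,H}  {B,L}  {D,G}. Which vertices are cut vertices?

I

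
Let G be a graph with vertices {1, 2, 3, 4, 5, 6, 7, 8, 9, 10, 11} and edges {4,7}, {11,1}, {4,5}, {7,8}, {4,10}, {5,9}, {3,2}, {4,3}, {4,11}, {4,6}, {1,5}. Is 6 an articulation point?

No

Deleting 6 leaves 1 component (was 1), so 6 is not a cut vertex.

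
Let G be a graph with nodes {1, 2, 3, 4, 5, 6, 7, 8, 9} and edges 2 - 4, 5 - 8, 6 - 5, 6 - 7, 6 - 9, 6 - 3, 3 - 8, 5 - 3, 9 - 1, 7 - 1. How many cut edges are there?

1

The edges on the cycle 6-7-1-9-6 are not bridges since each lies on that cycle.
But removing 4 - 2 disconnects 4 from 2 — this is a bridge.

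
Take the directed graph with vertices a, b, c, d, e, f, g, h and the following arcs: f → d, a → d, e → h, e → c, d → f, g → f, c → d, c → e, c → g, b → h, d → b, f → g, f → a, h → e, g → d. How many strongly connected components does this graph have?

{a, b, c, d, e, f, g, h} are all mutually reachable — one SCC of size 8.
That gives 1 strongly connected component.

1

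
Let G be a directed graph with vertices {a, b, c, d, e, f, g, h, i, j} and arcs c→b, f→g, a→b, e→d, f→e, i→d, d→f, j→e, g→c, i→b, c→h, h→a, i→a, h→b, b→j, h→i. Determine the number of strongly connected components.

1

{a, b, c, d, e, f, g, h, i, j} are all mutually reachable — one SCC of size 10.
That gives 1 strongly connected component.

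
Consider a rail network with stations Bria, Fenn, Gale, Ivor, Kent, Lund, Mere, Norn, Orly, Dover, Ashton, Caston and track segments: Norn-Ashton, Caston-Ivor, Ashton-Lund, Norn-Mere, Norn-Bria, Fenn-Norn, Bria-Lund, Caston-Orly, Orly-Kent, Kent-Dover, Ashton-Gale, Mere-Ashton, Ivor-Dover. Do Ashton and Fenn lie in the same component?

Yes

From Ashton we can reach Bria, Fenn, Gale, Lund, Mere, Norn, Ashton, which includes Fenn.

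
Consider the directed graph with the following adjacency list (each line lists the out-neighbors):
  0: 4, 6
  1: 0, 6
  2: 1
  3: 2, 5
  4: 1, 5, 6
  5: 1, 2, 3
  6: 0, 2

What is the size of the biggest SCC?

{0, 1, 2, 3, 4, 5, 6} are all mutually reachable — one SCC of size 7.
The largest has 7 vertices.

7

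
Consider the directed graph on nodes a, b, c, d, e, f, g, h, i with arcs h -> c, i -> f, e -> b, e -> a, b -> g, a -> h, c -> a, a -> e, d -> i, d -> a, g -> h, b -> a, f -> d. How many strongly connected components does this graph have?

{a, b, c, e, g, h} are all mutually reachable — one SCC of size 6.
{d, f, i} are all mutually reachable — one SCC of size 3.
That gives 2 strongly connected components.

2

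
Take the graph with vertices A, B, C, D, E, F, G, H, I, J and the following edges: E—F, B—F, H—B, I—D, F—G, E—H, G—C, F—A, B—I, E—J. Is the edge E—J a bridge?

Yes

Removing E—J leaves no path between E and J: the component count goes from 1 to 2. So it is a bridge.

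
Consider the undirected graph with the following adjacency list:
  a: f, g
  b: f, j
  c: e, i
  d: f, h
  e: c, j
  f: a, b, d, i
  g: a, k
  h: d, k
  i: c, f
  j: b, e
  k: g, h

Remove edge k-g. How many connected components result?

1

k and g are still connected via k-h-d-f-a-g, so the component count stays at 1.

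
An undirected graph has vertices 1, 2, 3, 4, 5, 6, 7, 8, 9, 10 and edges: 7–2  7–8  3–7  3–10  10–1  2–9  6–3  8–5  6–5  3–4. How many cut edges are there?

The edges on the cycle 6-3-7-8-5-6 are not bridges since each lies on that cycle.
But removing 9–2 disconnects 9 from 2; removing 3–4 disconnects 3 from 4; removing 7–2 disconnects 7 from 2; removing 3–10 disconnects 3 from 10 — these are bridges.
In total 5 edges are bridges.

5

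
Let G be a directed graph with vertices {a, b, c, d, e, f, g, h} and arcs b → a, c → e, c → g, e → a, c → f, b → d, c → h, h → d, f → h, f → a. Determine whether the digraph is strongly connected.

There is no directed path from c to b, so the graph is not strongly connected.

No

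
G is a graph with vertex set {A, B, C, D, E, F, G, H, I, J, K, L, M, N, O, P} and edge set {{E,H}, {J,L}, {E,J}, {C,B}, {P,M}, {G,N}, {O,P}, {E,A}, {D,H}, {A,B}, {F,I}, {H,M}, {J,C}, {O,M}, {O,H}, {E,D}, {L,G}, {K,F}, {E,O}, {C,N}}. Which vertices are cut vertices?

E, F

Removing E increases the component count from 2 to 3, so E is a cut vertex.
Removing F increases the component count from 2 to 3, so F is a cut vertex.
By contrast removing N leaves 2 components; it is not a cut vertex. No other vertex is a cut vertex either.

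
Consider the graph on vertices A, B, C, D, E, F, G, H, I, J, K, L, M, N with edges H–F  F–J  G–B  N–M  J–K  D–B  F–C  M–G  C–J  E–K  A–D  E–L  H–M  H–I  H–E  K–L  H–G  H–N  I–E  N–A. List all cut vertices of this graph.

H

Removing H increases the component count from 1 to 2, so H is a cut vertex.
By contrast removing F leaves 1 component; it is not a cut vertex. No other vertex is a cut vertex either.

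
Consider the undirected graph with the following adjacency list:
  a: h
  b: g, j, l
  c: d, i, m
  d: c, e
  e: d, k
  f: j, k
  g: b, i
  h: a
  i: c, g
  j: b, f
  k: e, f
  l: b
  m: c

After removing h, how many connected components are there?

2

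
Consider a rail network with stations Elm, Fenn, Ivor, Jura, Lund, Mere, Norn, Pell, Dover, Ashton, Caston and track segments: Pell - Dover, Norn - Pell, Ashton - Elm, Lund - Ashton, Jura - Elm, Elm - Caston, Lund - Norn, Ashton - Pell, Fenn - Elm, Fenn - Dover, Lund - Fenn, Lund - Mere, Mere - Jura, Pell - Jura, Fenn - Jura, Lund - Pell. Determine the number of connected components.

2

Ivor is isolated — a component by itself.
Starting from Elm we can reach Elm, Fenn, Jura, Lund, Mere, Norn, Pell, Dover, Ashton, Caston. That is one component of size 10.
Total: 2 components.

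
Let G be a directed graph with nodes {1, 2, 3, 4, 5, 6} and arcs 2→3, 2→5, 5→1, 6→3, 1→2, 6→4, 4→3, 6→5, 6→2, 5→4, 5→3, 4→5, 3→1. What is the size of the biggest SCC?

5

{1, 2, 3, 4, 5} are all mutually reachable — one SCC of size 5.
{6} is an SCC by itself.
The largest has 5 vertices.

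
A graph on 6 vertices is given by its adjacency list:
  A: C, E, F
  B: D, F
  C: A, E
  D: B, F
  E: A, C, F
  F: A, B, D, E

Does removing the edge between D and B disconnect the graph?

No

After removing D-B, the path D-F-B still connects them, so the edge is not a bridge.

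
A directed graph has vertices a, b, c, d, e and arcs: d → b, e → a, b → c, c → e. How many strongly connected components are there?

{d} is an SCC by itself.
{a} is an SCC by itself.
{b} is an SCC by itself.
{c} is an SCC by itself.
{e} is an SCC by itself.
That gives 5 strongly connected components.

5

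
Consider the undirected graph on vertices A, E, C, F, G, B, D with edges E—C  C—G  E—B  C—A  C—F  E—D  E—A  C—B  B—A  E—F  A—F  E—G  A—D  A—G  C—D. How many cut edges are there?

0

The edges on the cycle E-C-D-A-E are not bridges since each lies on that cycle.
Every edge lies on some cycle, so there are no bridges.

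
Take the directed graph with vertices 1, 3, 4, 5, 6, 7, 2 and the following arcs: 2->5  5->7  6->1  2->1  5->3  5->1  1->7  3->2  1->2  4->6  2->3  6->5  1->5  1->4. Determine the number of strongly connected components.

{1, 2, 3, 4, 5, 6} are all mutually reachable — one SCC of size 6.
{7} is an SCC by itself.
That gives 2 strongly connected components.

2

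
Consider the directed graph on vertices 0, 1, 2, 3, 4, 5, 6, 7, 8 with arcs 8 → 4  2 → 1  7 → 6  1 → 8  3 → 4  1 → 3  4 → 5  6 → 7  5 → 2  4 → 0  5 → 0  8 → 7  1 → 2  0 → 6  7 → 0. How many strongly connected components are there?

2

{1, 2, 3, 4, 5, 8} are all mutually reachable — one SCC of size 6.
{0, 6, 7} are all mutually reachable — one SCC of size 3.
That gives 2 strongly connected components.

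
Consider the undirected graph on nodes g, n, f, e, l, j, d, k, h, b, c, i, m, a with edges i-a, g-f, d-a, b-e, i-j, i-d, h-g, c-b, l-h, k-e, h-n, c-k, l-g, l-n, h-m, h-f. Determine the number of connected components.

3

Starting from b we can reach b, c, e, k. That is one component of size 4.
Starting from a we can reach a, d, i, j. That is one component of size 4.
Starting from f we can reach f, g, h, l, m, n. That is one component of size 6.
Total: 3 components.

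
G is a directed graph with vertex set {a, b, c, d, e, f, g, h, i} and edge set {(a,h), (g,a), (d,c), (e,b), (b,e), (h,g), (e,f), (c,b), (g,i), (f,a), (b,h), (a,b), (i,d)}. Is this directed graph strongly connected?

Yes

From i we can reach every vertex (a, b, c, d, e, f, g, h, i), and every vertex can reach i (a, b, c, d, e, f, g, h, i). So the whole graph is one strongly connected component.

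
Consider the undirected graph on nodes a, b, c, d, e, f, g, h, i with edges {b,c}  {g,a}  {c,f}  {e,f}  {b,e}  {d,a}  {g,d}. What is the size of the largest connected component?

h is isolated — a component by itself.
i is isolated — a component by itself.
Starting from a we can reach a, d, g. That is one component of size 3.
Starting from b we can reach b, c, e, f. That is one component of size 4.
The largest has 4 vertices.

4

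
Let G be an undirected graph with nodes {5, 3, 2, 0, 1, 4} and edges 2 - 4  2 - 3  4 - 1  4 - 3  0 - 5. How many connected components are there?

Starting from 0 we can reach 0, 5. That is one component of size 2.
Starting from 1 we can reach 1, 2, 3, 4. That is one component of size 4.
Total: 2 components.

2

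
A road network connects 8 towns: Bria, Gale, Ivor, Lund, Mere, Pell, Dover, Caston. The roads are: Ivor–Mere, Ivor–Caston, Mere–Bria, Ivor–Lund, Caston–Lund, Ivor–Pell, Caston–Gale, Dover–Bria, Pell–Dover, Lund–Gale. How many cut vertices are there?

Removing Ivor increases the component count from 1 to 2, so Ivor is a cut vertex.
By contrast removing Caston leaves 1 component; it is not a cut vertex. No other vertex is a cut vertex either.

1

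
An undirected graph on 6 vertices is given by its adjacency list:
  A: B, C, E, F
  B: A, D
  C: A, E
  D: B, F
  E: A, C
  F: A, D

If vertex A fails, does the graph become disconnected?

Deleting A raises the number of components from 1 to 2, so A is a cut vertex.

Yes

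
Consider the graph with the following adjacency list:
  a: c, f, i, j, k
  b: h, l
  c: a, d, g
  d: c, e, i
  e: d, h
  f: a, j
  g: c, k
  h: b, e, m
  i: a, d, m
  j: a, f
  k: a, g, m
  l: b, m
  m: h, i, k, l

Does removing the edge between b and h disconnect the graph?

After removing b-h, the path b-l-m-h still connects them, so the edge is not a bridge.

No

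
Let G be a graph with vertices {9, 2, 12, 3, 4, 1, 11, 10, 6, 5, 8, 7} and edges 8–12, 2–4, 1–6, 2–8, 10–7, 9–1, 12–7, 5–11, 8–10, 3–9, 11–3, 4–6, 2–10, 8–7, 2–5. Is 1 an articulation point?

Deleting 1 leaves 1 component (was 1) (its neighbors 6, 9 remain connected to each other), so 1 is not a cut vertex.

No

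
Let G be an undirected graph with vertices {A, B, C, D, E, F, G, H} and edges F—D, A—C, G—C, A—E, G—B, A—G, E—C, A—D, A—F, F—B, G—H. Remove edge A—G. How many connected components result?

1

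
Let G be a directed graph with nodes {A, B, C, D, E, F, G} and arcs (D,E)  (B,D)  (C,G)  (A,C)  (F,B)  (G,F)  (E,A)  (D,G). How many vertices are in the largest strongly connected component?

{A, B, C, D, E, F, G} are all mutually reachable — one SCC of size 7.
The largest has 7 vertices.

7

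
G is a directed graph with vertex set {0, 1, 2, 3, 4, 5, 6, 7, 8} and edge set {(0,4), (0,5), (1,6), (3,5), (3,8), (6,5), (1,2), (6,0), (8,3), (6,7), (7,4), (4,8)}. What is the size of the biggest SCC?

2

{3, 8} are all mutually reachable — one SCC of size 2.
{1} is an SCC by itself.
{0} is an SCC by itself.
{6} is an SCC by itself.
{2} is an SCC by itself.
(and 3 more singleton SCCs)
The largest has 2 vertices.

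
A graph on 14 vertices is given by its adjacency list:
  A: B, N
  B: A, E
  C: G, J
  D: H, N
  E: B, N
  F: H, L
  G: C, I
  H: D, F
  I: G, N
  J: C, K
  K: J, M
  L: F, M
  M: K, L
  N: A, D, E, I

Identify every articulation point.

N

Removing N increases the component count from 1 to 2, so N is a cut vertex.
By contrast removing I leaves 1 component; it is not a cut vertex. No other vertex is a cut vertex either.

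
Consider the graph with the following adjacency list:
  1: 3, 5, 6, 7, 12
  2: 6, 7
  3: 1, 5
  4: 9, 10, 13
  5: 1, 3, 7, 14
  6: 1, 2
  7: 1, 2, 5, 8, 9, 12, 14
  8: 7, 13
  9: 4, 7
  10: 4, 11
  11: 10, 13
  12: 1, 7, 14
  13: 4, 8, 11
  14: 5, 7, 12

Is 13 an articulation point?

No

Deleting 13 leaves 1 component (was 1) (its neighbors 4, 8, 11 remain connected to each other), so 13 is not a cut vertex.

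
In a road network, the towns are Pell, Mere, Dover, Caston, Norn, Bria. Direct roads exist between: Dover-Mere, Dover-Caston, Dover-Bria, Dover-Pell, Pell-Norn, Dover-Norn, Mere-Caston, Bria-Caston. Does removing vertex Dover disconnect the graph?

Yes

Deleting Dover raises the number of components from 1 to 2, so Dover is a cut vertex.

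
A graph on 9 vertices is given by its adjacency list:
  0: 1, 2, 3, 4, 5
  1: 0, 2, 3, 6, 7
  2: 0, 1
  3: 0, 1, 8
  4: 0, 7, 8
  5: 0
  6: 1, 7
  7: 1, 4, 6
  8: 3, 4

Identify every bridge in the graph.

0-5

The edges on the cycle 3-8-4-0-3 are not bridges since each lies on that cycle.
But removing 5-0 disconnects 5 from 0 — this is a bridge.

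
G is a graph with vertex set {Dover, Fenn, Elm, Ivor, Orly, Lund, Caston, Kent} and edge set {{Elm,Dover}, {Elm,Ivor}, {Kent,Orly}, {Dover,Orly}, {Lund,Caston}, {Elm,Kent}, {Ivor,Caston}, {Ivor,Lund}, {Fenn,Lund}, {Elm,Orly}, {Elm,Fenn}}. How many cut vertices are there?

Removing Elm increases the component count from 1 to 2, so Elm is a cut vertex.
By contrast removing Lund leaves 1 component; it is not a cut vertex. No other vertex is a cut vertex either.

1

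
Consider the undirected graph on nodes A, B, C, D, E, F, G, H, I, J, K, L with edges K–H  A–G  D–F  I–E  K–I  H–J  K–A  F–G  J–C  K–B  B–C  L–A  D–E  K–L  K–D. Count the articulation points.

1

Removing K increases the component count from 1 to 2, so K is a cut vertex.
By contrast removing F leaves 1 component; it is not a cut vertex. No other vertex is a cut vertex either.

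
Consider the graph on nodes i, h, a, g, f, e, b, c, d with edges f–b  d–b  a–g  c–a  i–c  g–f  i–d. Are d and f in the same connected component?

From d we can reach a, b, c, d, f, g, i, which includes f.

Yes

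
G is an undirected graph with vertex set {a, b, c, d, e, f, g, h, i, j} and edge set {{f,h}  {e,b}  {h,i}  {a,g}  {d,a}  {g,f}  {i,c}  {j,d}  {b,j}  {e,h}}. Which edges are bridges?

c-i, h-i

The edges on the cycle e-b-j-d-a-g-f-h-e are not bridges since each lies on that cycle.
But removing i—c disconnects i from c; removing i—h disconnects i from h — these are bridges.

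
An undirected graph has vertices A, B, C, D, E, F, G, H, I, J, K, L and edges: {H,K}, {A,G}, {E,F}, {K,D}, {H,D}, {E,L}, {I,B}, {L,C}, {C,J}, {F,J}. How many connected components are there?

4

Starting from A we can reach A, G. That is one component of size 2.
Starting from B we can reach B, I. That is one component of size 2.
Starting from D we can reach D, H, K. That is one component of size 3.
Starting from C we can reach C, E, F, J, L. That is one component of size 5.
Total: 4 components.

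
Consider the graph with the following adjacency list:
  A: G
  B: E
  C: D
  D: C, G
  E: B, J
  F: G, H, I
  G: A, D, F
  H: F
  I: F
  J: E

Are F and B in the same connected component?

No

The component containing F is {A, C, D, F, G, H, I}, and B is not in it.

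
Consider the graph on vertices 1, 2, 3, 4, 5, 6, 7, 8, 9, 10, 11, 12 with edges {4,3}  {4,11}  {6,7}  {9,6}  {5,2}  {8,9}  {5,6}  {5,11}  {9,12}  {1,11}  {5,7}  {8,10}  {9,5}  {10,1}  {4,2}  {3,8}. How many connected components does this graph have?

1

Starting from 1 we can reach 1, 2, 3, 4, 5, 6, 7, 8, 9, 10, 11, 12. That is one component of size 12.
Total: 1 component.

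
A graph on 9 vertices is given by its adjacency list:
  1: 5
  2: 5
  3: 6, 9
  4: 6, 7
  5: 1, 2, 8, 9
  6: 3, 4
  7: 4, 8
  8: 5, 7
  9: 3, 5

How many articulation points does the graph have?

1

Removing 5 increases the component count from 1 to 3, so 5 is a cut vertex.
By contrast removing 2 leaves 1 component; it is not a cut vertex. No other vertex is a cut vertex either.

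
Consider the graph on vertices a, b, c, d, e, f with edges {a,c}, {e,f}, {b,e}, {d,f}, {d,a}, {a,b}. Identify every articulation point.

Removing a increases the component count from 1 to 2, so a is a cut vertex.
By contrast removing e leaves 1 component; it is not a cut vertex. No other vertex is a cut vertex either.

a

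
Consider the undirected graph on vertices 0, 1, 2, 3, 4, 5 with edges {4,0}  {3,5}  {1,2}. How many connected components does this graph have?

3

Starting from 3 we can reach 3, 5. That is one component of size 2.
Starting from 0 we can reach 0, 4. That is one component of size 2.
Starting from 1 we can reach 1, 2. That is one component of size 2.
Total: 3 components.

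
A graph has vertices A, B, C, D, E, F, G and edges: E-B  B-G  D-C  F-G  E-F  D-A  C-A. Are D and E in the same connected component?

No

The component containing D is {A, C, D}, and E is not in it.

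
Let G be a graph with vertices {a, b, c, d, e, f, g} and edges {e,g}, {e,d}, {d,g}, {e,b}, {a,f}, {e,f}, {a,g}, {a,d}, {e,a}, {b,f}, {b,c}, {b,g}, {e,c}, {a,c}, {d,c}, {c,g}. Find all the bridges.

The edges on the cycle e-a-c-b-e are not bridges since each lies on that cycle.
Every edge lies on some cycle, so there are no bridges.

none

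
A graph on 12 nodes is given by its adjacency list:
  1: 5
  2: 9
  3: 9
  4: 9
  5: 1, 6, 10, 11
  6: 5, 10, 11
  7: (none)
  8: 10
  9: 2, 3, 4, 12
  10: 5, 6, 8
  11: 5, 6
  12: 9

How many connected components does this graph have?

7 is isolated — a component by itself.
Starting from 2 we can reach 2, 3, 4, 9, 12. That is one component of size 5.
Starting from 1 we can reach 1, 5, 6, 8, 10, 11. That is one component of size 6.
Total: 3 components.

3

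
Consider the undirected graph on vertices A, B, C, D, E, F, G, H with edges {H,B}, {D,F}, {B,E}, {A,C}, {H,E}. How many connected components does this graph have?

4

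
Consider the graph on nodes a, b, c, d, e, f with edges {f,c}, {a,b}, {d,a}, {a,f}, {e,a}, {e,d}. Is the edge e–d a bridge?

No

After removing e–d, the path e-a-d still connects them, so the edge is not a bridge.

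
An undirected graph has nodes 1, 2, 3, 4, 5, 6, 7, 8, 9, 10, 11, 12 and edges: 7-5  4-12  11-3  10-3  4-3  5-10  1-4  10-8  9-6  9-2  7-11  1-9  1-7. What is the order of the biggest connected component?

12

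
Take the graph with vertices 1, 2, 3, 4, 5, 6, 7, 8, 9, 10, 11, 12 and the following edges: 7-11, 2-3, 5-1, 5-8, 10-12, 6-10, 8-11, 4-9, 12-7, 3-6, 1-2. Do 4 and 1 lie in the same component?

No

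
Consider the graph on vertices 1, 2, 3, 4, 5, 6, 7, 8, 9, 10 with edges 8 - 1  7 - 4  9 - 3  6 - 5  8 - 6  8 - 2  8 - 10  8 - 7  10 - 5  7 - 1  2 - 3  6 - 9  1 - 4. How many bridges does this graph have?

0

The edges on the cycle 8-10-5-6-8 are not bridges since each lies on that cycle.
Every edge lies on some cycle, so there are no bridges.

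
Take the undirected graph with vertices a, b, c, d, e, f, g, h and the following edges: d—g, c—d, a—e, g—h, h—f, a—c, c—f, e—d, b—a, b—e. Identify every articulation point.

Removing c, for instance, still leaves 1 component. No single vertex removal increases the component count — the graph has no articulation points.

none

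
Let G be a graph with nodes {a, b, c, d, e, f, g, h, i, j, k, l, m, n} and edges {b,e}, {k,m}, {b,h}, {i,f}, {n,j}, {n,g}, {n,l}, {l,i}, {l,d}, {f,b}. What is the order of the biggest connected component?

c is isolated — a component by itself.
a is isolated — a component by itself.
Starting from k we can reach k, m. That is one component of size 2.
Starting from b we can reach b, d, e, f, g, h, i, j, l, n. That is one component of size 10.
The largest has 10 vertices.

10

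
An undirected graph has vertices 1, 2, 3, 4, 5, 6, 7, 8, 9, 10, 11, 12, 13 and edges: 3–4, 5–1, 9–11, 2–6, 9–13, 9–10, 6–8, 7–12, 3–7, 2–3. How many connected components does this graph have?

Starting from 1 we can reach 1, 5. That is one component of size 2.
Starting from 9 we can reach 9, 10, 11, 13. That is one component of size 4.
Starting from 2 we can reach 2, 3, 4, 6, 7, 8, 12. That is one component of size 7.
Total: 3 components.

3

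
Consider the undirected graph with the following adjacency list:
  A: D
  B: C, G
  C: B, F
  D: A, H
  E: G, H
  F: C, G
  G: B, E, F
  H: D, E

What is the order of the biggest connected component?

Starting from A we can reach A, B, C, D, E, F, G, H. That is one component of size 8.
The largest has 8 vertices.

8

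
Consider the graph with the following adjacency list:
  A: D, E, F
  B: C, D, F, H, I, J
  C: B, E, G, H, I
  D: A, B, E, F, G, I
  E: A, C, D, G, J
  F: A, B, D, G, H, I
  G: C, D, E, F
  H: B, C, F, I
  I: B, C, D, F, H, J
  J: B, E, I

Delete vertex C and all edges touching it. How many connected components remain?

1

With C gone, the remaining components are: {A, B, D, E, F, G, H, I, J}.
That is 1 component.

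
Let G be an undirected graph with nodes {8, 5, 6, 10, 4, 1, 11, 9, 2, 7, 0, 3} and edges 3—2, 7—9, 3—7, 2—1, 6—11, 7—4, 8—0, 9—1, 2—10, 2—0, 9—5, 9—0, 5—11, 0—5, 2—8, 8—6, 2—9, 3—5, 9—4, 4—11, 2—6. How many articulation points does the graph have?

Removing 2 increases the component count from 1 to 2, so 2 is a cut vertex.
By contrast removing 1 leaves 1 component; it is not a cut vertex. No other vertex is a cut vertex either.

1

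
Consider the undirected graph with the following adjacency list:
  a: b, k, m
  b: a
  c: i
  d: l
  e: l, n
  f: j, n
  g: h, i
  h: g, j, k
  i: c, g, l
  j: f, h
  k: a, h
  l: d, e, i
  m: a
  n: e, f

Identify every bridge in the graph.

The edges on the cycle h-j-f-n-e-l-i-g-h are not bridges since each lies on that cycle.
But removing a-m disconnects a from m; removing k-a disconnects k from a; removing d-l disconnects d from l; removing a-b disconnects a from b — these are bridges.
In total 6 edges are bridges.

a-b, a-k, a-m, c-i, d-l, h-k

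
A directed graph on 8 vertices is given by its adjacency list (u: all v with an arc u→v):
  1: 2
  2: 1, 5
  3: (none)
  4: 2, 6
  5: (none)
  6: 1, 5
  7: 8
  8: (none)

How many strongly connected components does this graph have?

7

{1, 2} are all mutually reachable — one SCC of size 2.
{8} is an SCC by itself.
{4} is an SCC by itself.
{6} is an SCC by itself.
{3} is an SCC by itself.
(and 2 more singleton SCCs)
That gives 7 strongly connected components.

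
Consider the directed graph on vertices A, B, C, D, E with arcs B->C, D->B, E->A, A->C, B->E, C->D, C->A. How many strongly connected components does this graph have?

1

{A, B, C, D, E} are all mutually reachable — one SCC of size 5.
That gives 1 strongly connected component.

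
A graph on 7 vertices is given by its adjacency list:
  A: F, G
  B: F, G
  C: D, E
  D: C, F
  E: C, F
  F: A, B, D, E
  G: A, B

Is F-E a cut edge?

No

After removing F-E, the path F-D-C-E still connects them, so the edge is not a bridge.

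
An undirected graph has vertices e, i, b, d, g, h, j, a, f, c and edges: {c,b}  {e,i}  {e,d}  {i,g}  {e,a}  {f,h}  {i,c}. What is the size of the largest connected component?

7

j is isolated — a component by itself.
Starting from f we can reach f, h. That is one component of size 2.
Starting from a we can reach a, b, c, d, e, g, i. That is one component of size 7.
The largest has 7 vertices.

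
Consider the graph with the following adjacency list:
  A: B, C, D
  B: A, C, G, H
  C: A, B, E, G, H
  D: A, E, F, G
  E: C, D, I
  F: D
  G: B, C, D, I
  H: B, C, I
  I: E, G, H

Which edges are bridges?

The edges on the cycle C-H-I-E-D-A-C are not bridges since each lies on that cycle.
But removing F-D disconnects F from D — this is a bridge.

D-F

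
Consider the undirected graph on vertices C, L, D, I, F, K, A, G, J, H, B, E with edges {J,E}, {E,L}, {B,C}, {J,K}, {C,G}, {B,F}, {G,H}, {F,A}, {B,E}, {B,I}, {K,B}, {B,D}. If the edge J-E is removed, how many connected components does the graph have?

1

J and E are still connected via J-K-B-E, so the component count stays at 1.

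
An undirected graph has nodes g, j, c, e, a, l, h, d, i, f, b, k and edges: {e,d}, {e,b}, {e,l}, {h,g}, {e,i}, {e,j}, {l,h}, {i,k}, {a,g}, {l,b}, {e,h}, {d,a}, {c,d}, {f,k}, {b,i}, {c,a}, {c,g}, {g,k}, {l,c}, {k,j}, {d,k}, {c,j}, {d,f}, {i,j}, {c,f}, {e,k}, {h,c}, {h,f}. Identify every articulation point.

Removing c, for instance, still leaves 1 component. No single vertex removal increases the component count — the graph has no articulation points.

none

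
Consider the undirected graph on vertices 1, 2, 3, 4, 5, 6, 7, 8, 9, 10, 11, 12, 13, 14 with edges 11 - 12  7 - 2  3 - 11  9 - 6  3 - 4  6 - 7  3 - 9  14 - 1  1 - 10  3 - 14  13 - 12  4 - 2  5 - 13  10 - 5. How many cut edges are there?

The edges on the cycle 3-9-6-7-2-4-3 are not bridges since each lies on that cycle.
Every edge lies on some cycle, so there are no bridges.

0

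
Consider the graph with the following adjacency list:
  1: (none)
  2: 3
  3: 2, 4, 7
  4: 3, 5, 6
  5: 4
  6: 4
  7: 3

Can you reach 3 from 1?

No

The component containing 1 is {1}, and 3 is not in it.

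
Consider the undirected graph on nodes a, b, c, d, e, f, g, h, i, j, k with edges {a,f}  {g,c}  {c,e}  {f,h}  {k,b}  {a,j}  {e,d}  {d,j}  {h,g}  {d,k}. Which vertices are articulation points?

d, k

Removing d increases the component count from 2 to 3, so d is a cut vertex.
Removing k increases the component count from 2 to 3, so k is a cut vertex.
By contrast removing j leaves 2 components; it is not a cut vertex. No other vertex is a cut vertex either.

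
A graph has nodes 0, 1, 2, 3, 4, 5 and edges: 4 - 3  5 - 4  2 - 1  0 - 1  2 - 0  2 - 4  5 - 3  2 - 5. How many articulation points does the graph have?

1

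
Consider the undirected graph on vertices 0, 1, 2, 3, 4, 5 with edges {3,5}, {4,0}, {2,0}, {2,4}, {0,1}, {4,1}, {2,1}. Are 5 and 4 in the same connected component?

The component containing 5 is {3, 5}, and 4 is not in it.

No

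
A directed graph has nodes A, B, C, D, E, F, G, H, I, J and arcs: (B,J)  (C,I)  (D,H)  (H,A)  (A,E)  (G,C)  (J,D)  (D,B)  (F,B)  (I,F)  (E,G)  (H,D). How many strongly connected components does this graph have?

{A, B, C, D, E, F, G, H, I, J} are all mutually reachable — one SCC of size 10.
That gives 1 strongly connected component.

1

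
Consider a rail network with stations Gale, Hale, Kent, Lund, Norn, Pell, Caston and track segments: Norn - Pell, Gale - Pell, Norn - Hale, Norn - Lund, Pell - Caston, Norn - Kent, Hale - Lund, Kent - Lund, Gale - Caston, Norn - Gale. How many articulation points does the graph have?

Removing Norn increases the component count from 1 to 2, so Norn is a cut vertex.
By contrast removing Pell leaves 1 component; it is not a cut vertex. No other vertex is a cut vertex either.

1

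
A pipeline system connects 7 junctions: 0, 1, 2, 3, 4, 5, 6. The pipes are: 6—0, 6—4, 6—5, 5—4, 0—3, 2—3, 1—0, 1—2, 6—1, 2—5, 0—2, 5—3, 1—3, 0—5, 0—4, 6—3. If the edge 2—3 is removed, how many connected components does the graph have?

1

2 and 3 are still connected via 2-1-3, so the component count stays at 1.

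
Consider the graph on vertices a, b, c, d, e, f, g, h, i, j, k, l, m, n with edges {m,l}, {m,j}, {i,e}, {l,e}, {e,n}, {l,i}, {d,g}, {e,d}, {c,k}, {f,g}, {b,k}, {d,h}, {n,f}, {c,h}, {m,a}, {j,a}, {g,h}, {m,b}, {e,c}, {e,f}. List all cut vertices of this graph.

Removing m increases the component count from 1 to 2, so m is a cut vertex.
By contrast removing a leaves 1 component; it is not a cut vertex. No other vertex is a cut vertex either.

m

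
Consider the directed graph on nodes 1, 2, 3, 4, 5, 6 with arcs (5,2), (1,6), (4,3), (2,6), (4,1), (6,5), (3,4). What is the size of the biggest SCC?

3

{2, 5, 6} are all mutually reachable — one SCC of size 3.
{3, 4} are all mutually reachable — one SCC of size 2.
{1} is an SCC by itself.
The largest has 3 vertices.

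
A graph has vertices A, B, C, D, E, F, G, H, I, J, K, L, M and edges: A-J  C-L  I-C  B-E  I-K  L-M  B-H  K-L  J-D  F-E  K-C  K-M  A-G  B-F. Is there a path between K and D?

No

The component containing K is {C, I, K, L, M}, and D is not in it.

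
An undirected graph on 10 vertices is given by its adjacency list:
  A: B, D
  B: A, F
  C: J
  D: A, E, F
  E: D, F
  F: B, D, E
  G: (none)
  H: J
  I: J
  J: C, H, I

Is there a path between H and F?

The component containing H is {C, H, I, J}, and F is not in it.

No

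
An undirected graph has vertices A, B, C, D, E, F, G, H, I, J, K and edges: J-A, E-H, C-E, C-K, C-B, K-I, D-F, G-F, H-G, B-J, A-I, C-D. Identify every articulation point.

Removing C increases the component count from 1 to 2, so C is a cut vertex.
By contrast removing E leaves 1 component; it is not a cut vertex. No other vertex is a cut vertex either.

C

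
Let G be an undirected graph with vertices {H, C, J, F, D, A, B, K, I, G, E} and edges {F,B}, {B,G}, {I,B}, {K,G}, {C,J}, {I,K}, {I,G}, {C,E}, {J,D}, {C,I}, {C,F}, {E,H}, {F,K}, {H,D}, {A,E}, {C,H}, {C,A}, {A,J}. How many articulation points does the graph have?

1

Removing C increases the component count from 1 to 2, so C is a cut vertex.
By contrast removing B leaves 1 component; it is not a cut vertex. No other vertex is a cut vertex either.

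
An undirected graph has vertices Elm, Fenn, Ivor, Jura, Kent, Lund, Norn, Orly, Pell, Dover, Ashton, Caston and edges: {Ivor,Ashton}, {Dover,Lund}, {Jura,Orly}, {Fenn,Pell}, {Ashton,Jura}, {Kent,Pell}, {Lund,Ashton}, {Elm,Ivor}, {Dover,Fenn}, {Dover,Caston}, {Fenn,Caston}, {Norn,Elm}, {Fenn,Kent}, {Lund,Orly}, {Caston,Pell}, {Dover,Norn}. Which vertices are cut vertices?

Dover

Removing Dover increases the component count from 1 to 2, so Dover is a cut vertex.
By contrast removing Kent leaves 1 component; it is not a cut vertex. No other vertex is a cut vertex either.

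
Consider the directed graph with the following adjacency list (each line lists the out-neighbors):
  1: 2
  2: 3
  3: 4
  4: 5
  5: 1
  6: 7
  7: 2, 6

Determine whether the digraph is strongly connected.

There is no directed path from 2 to 6, so the graph is not strongly connected.

No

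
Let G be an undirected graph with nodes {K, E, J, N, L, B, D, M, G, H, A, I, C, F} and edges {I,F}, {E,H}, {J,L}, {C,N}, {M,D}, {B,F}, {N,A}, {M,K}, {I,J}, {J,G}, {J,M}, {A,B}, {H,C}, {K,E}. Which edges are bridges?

The edges on the cycle I-J-M-K-E-H-C-N-A-B-F-I are not bridges since each lies on that cycle.
But removing J—L disconnects J from L; removing J—G disconnects J from G; removing M—D disconnects M from D — these are bridges.

D-M, G-J, J-L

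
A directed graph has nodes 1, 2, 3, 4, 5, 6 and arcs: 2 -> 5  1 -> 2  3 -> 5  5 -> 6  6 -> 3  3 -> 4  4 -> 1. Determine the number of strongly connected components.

{1, 2, 3, 4, 5, 6} are all mutually reachable — one SCC of size 6.
That gives 1 strongly connected component.

1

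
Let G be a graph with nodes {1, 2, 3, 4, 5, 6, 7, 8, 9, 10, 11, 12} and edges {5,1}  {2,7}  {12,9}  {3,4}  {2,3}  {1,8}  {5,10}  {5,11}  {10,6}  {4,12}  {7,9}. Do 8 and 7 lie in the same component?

No

The component containing 8 is {1, 5, 6, 8, 10, 11}, and 7 is not in it.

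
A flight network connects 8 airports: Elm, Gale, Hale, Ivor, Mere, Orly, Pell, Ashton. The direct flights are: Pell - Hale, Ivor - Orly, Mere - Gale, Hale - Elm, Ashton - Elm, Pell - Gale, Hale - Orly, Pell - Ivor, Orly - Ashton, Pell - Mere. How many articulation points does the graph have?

1

Removing Pell increases the component count from 1 to 2, so Pell is a cut vertex.
By contrast removing Orly leaves 1 component; it is not a cut vertex. No other vertex is a cut vertex either.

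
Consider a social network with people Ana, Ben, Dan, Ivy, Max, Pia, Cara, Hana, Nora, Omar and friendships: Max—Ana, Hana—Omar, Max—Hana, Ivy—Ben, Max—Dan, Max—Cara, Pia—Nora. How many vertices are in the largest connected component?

Starting from Ben we can reach Ben, Ivy. That is one component of size 2.
Starting from Pia we can reach Pia, Nora. That is one component of size 2.
Starting from Ana we can reach Ana, Dan, Max, Cara, Hana, Omar. That is one component of size 6.
The largest has 6 vertices.

6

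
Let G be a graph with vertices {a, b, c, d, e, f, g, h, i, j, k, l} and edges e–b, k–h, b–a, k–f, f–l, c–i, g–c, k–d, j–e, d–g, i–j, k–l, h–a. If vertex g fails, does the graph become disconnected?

Deleting g leaves 1 component (was 1) (its neighbors c, d remain connected to each other), so g is not a cut vertex.

No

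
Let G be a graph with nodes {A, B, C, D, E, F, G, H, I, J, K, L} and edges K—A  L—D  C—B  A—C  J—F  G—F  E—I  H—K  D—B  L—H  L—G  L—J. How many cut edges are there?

The edges on the cycle L-J-F-G-L are not bridges since each lies on that cycle.
But removing E—I disconnects E from I — this is a bridge.

1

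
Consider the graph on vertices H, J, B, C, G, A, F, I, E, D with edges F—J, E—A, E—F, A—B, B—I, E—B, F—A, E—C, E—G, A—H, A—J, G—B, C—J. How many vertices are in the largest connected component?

9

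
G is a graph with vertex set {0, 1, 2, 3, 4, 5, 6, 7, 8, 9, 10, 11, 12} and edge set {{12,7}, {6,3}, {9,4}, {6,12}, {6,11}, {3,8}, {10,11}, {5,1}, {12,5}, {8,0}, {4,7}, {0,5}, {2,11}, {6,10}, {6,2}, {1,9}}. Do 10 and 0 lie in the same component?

From 10 we can reach 0, 1, 2, 3, 4, 5, 6, 7, 8, 9, 10, 11, 12, which includes 0.

Yes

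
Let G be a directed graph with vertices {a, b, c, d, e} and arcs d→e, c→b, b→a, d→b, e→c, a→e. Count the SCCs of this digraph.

{a, b, c, e} are all mutually reachable — one SCC of size 4.
{d} is an SCC by itself.
That gives 2 strongly connected components.

2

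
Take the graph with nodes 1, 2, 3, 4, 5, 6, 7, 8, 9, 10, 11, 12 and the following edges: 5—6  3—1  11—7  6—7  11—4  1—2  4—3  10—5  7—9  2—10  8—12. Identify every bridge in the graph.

The edges on the cycle 11-4-3-1-2-10-5-6-7-11 are not bridges since each lies on that cycle.
But removing 7—9 disconnects 7 from 9; removing 8—12 disconnects 8 from 12 — these are bridges.

12-8, 7-9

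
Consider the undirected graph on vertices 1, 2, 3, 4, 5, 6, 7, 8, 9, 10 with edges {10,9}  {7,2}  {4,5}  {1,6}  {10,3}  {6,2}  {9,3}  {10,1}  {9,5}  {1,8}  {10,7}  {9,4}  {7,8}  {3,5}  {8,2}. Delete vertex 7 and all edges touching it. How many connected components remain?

With 7 gone, the remaining components are: {1, 2, 3, 4, 5, 6, 8, 9, 10}.
That is 1 component.

1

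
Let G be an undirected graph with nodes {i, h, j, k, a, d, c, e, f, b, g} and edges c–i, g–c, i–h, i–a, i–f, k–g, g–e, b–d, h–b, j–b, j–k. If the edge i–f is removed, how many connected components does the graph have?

2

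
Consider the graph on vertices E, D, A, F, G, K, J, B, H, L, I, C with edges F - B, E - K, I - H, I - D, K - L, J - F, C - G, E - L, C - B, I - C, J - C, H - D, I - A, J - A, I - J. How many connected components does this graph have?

Starting from E we can reach E, K, L. That is one component of size 3.
Starting from A we can reach A, B, C, D, F, G, H, I, J. That is one component of size 9.
Total: 2 components.

2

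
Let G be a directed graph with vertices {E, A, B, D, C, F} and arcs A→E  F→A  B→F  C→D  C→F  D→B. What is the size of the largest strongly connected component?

{C} is an SCC by itself.
{A} is an SCC by itself.
{D} is an SCC by itself.
{F} is an SCC by itself.
{E} is an SCC by itself.
(and 1 more singleton SCC)
The largest has 1 vertex.

1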